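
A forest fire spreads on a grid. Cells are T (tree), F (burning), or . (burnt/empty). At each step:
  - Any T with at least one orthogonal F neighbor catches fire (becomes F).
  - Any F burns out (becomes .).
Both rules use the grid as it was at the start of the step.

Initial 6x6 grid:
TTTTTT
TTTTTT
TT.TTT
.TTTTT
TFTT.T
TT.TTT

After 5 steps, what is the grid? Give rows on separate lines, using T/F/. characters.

Step 1: 4 trees catch fire, 1 burn out
  TTTTTT
  TTTTTT
  TT.TTT
  .FTTTT
  F.FT.T
  TF.TTT
Step 2: 4 trees catch fire, 4 burn out
  TTTTTT
  TTTTTT
  TF.TTT
  ..FTTT
  ...F.T
  F..TTT
Step 3: 4 trees catch fire, 4 burn out
  TTTTTT
  TFTTTT
  F..TTT
  ...FTT
  .....T
  ...FTT
Step 4: 6 trees catch fire, 4 burn out
  TFTTTT
  F.FTTT
  ...FTT
  ....FT
  .....T
  ....FT
Step 5: 6 trees catch fire, 6 burn out
  F.FTTT
  ...FTT
  ....FT
  .....F
  .....T
  .....F

F.FTTT
...FTT
....FT
.....F
.....T
.....F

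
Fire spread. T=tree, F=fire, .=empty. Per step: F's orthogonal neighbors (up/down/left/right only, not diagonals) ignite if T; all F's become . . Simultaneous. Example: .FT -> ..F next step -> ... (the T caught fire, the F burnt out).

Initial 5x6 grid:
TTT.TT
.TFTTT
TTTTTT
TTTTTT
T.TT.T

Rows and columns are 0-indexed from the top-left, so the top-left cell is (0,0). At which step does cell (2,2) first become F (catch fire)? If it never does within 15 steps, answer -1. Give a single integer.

Step 1: cell (2,2)='F' (+4 fires, +1 burnt)
  -> target ignites at step 1
Step 2: cell (2,2)='.' (+5 fires, +4 burnt)
Step 3: cell (2,2)='.' (+8 fires, +5 burnt)
Step 4: cell (2,2)='.' (+5 fires, +8 burnt)
Step 5: cell (2,2)='.' (+2 fires, +5 burnt)
Step 6: cell (2,2)='.' (+1 fires, +2 burnt)
Step 7: cell (2,2)='.' (+0 fires, +1 burnt)
  fire out at step 7

1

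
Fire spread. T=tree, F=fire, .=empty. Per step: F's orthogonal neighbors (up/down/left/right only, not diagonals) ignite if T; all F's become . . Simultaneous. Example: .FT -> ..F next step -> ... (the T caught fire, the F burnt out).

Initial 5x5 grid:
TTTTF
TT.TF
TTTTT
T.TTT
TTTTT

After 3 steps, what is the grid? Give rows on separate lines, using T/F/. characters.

Step 1: 3 trees catch fire, 2 burn out
  TTTF.
  TT.F.
  TTTTF
  T.TTT
  TTTTT
Step 2: 3 trees catch fire, 3 burn out
  TTF..
  TT...
  TTTF.
  T.TTF
  TTTTT
Step 3: 4 trees catch fire, 3 burn out
  TF...
  TT...
  TTF..
  T.TF.
  TTTTF

TF...
TT...
TTF..
T.TF.
TTTTF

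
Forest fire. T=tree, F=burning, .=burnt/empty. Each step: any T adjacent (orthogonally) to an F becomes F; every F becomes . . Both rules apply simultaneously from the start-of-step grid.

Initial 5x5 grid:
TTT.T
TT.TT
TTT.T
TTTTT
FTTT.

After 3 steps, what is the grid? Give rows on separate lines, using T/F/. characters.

Step 1: 2 trees catch fire, 1 burn out
  TTT.T
  TT.TT
  TTT.T
  FTTTT
  .FTT.
Step 2: 3 trees catch fire, 2 burn out
  TTT.T
  TT.TT
  FTT.T
  .FTTT
  ..FT.
Step 3: 4 trees catch fire, 3 burn out
  TTT.T
  FT.TT
  .FT.T
  ..FTT
  ...F.

TTT.T
FT.TT
.FT.T
..FTT
...F.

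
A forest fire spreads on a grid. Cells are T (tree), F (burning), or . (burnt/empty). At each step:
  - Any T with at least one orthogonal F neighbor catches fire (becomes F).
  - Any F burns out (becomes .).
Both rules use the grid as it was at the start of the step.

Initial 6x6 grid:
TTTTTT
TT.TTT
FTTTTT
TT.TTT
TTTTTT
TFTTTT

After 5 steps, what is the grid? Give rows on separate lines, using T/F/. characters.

Step 1: 6 trees catch fire, 2 burn out
  TTTTTT
  FT.TTT
  .FTTTT
  FT.TTT
  TFTTTT
  F.FTTT
Step 2: 7 trees catch fire, 6 burn out
  FTTTTT
  .F.TTT
  ..FTTT
  .F.TTT
  F.FTTT
  ...FTT
Step 3: 4 trees catch fire, 7 burn out
  .FTTTT
  ...TTT
  ...FTT
  ...TTT
  ...FTT
  ....FT
Step 4: 6 trees catch fire, 4 burn out
  ..FTTT
  ...FTT
  ....FT
  ...FTT
  ....FT
  .....F
Step 5: 5 trees catch fire, 6 burn out
  ...FTT
  ....FT
  .....F
  ....FT
  .....F
  ......

...FTT
....FT
.....F
....FT
.....F
......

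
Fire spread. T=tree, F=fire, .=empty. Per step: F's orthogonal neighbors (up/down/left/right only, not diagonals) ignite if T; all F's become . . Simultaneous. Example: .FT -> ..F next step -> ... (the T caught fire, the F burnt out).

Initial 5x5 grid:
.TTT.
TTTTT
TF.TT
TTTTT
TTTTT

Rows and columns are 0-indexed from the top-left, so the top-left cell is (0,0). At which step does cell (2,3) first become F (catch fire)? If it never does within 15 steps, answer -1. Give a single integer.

Step 1: cell (2,3)='T' (+3 fires, +1 burnt)
Step 2: cell (2,3)='T' (+6 fires, +3 burnt)
Step 3: cell (2,3)='T' (+5 fires, +6 burnt)
Step 4: cell (2,3)='F' (+5 fires, +5 burnt)
  -> target ignites at step 4
Step 5: cell (2,3)='.' (+2 fires, +5 burnt)
Step 6: cell (2,3)='.' (+0 fires, +2 burnt)
  fire out at step 6

4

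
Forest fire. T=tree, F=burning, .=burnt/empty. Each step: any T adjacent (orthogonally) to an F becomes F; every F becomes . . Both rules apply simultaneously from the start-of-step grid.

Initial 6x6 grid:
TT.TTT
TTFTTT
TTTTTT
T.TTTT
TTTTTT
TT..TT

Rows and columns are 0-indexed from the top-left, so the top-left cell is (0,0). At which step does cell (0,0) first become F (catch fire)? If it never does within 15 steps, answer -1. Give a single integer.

Step 1: cell (0,0)='T' (+3 fires, +1 burnt)
Step 2: cell (0,0)='T' (+7 fires, +3 burnt)
Step 3: cell (0,0)='F' (+7 fires, +7 burnt)
  -> target ignites at step 3
Step 4: cell (0,0)='.' (+6 fires, +7 burnt)
Step 5: cell (0,0)='.' (+4 fires, +6 burnt)
Step 6: cell (0,0)='.' (+3 fires, +4 burnt)
Step 7: cell (0,0)='.' (+1 fires, +3 burnt)
Step 8: cell (0,0)='.' (+0 fires, +1 burnt)
  fire out at step 8

3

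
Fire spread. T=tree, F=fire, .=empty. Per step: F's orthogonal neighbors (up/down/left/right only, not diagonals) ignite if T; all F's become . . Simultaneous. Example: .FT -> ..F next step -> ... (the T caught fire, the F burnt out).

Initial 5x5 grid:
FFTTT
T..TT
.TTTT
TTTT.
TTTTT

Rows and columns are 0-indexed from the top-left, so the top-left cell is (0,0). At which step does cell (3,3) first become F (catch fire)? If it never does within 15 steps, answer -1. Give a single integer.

Step 1: cell (3,3)='T' (+2 fires, +2 burnt)
Step 2: cell (3,3)='T' (+1 fires, +2 burnt)
Step 3: cell (3,3)='T' (+2 fires, +1 burnt)
Step 4: cell (3,3)='T' (+2 fires, +2 burnt)
Step 5: cell (3,3)='F' (+3 fires, +2 burnt)
  -> target ignites at step 5
Step 6: cell (3,3)='.' (+3 fires, +3 burnt)
Step 7: cell (3,3)='.' (+3 fires, +3 burnt)
Step 8: cell (3,3)='.' (+2 fires, +3 burnt)
Step 9: cell (3,3)='.' (+1 fires, +2 burnt)
Step 10: cell (3,3)='.' (+0 fires, +1 burnt)
  fire out at step 10

5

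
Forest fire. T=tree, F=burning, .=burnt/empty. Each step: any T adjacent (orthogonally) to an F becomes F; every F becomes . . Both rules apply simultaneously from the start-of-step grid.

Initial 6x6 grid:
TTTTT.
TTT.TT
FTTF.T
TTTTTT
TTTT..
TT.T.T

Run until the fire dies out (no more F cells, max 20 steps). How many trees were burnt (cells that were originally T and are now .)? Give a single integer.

Answer: 26

Derivation:
Step 1: +5 fires, +2 burnt (F count now 5)
Step 2: +8 fires, +5 burnt (F count now 8)
Step 3: +7 fires, +8 burnt (F count now 7)
Step 4: +3 fires, +7 burnt (F count now 3)
Step 5: +2 fires, +3 burnt (F count now 2)
Step 6: +1 fires, +2 burnt (F count now 1)
Step 7: +0 fires, +1 burnt (F count now 0)
Fire out after step 7
Initially T: 27, now '.': 35
Total burnt (originally-T cells now '.'): 26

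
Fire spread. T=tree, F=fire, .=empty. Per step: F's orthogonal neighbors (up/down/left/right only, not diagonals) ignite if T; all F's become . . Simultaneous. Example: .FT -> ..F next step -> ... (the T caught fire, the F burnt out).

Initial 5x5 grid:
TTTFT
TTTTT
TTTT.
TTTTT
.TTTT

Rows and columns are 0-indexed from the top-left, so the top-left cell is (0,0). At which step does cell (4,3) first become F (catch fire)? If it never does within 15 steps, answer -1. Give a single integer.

Step 1: cell (4,3)='T' (+3 fires, +1 burnt)
Step 2: cell (4,3)='T' (+4 fires, +3 burnt)
Step 3: cell (4,3)='T' (+4 fires, +4 burnt)
Step 4: cell (4,3)='F' (+5 fires, +4 burnt)
  -> target ignites at step 4
Step 5: cell (4,3)='.' (+4 fires, +5 burnt)
Step 6: cell (4,3)='.' (+2 fires, +4 burnt)
Step 7: cell (4,3)='.' (+0 fires, +2 burnt)
  fire out at step 7

4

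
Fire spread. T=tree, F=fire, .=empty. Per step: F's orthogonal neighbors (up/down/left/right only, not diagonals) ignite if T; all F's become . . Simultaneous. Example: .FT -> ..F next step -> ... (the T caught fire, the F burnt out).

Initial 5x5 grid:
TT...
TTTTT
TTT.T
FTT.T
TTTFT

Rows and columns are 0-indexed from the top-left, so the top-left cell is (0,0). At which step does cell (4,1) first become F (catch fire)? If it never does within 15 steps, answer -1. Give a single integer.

Step 1: cell (4,1)='T' (+5 fires, +2 burnt)
Step 2: cell (4,1)='F' (+5 fires, +5 burnt)
  -> target ignites at step 2
Step 3: cell (4,1)='.' (+4 fires, +5 burnt)
Step 4: cell (4,1)='.' (+3 fires, +4 burnt)
Step 5: cell (4,1)='.' (+1 fires, +3 burnt)
Step 6: cell (4,1)='.' (+0 fires, +1 burnt)
  fire out at step 6

2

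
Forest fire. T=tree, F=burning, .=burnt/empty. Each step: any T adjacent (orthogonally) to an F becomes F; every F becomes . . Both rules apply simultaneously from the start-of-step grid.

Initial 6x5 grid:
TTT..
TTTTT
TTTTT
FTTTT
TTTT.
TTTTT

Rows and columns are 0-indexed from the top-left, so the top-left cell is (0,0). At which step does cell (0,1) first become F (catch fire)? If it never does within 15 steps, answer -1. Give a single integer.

Step 1: cell (0,1)='T' (+3 fires, +1 burnt)
Step 2: cell (0,1)='T' (+5 fires, +3 burnt)
Step 3: cell (0,1)='T' (+6 fires, +5 burnt)
Step 4: cell (0,1)='F' (+6 fires, +6 burnt)
  -> target ignites at step 4
Step 5: cell (0,1)='.' (+4 fires, +6 burnt)
Step 6: cell (0,1)='.' (+2 fires, +4 burnt)
Step 7: cell (0,1)='.' (+0 fires, +2 burnt)
  fire out at step 7

4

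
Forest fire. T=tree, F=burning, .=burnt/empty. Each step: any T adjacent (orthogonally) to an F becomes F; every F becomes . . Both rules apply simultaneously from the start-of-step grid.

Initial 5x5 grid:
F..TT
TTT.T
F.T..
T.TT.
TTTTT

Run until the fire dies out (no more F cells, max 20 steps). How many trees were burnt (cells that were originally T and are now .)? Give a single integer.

Step 1: +2 fires, +2 burnt (F count now 2)
Step 2: +2 fires, +2 burnt (F count now 2)
Step 3: +2 fires, +2 burnt (F count now 2)
Step 4: +2 fires, +2 burnt (F count now 2)
Step 5: +2 fires, +2 burnt (F count now 2)
Step 6: +2 fires, +2 burnt (F count now 2)
Step 7: +0 fires, +2 burnt (F count now 0)
Fire out after step 7
Initially T: 15, now '.': 22
Total burnt (originally-T cells now '.'): 12

Answer: 12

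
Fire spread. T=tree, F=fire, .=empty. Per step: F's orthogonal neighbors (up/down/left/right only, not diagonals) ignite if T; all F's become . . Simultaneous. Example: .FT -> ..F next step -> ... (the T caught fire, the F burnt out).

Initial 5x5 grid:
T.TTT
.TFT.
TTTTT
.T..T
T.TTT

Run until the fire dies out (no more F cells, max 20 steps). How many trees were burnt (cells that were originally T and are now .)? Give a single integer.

Answer: 15

Derivation:
Step 1: +4 fires, +1 burnt (F count now 4)
Step 2: +3 fires, +4 burnt (F count now 3)
Step 3: +4 fires, +3 burnt (F count now 4)
Step 4: +1 fires, +4 burnt (F count now 1)
Step 5: +1 fires, +1 burnt (F count now 1)
Step 6: +1 fires, +1 burnt (F count now 1)
Step 7: +1 fires, +1 burnt (F count now 1)
Step 8: +0 fires, +1 burnt (F count now 0)
Fire out after step 8
Initially T: 17, now '.': 23
Total burnt (originally-T cells now '.'): 15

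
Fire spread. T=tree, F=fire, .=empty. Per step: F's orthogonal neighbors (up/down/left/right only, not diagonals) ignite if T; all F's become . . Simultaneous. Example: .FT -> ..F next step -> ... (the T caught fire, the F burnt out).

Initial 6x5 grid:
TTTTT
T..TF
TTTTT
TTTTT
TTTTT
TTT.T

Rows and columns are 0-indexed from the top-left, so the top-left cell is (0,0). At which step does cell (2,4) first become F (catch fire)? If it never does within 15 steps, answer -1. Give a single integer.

Step 1: cell (2,4)='F' (+3 fires, +1 burnt)
  -> target ignites at step 1
Step 2: cell (2,4)='.' (+3 fires, +3 burnt)
Step 3: cell (2,4)='.' (+4 fires, +3 burnt)
Step 4: cell (2,4)='.' (+5 fires, +4 burnt)
Step 5: cell (2,4)='.' (+4 fires, +5 burnt)
Step 6: cell (2,4)='.' (+4 fires, +4 burnt)
Step 7: cell (2,4)='.' (+2 fires, +4 burnt)
Step 8: cell (2,4)='.' (+1 fires, +2 burnt)
Step 9: cell (2,4)='.' (+0 fires, +1 burnt)
  fire out at step 9

1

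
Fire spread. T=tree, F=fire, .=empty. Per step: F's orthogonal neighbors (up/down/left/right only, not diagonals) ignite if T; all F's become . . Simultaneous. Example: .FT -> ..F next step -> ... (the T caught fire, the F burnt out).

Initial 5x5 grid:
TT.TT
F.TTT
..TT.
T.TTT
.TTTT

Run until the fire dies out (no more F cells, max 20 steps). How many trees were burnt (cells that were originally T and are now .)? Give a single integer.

Step 1: +1 fires, +1 burnt (F count now 1)
Step 2: +1 fires, +1 burnt (F count now 1)
Step 3: +0 fires, +1 burnt (F count now 0)
Fire out after step 3
Initially T: 17, now '.': 10
Total burnt (originally-T cells now '.'): 2

Answer: 2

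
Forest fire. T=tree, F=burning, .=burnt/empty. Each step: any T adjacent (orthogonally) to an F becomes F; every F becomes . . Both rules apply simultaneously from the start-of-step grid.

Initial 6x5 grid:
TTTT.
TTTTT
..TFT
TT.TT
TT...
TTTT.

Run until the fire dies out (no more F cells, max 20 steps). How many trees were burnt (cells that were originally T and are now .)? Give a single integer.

Answer: 13

Derivation:
Step 1: +4 fires, +1 burnt (F count now 4)
Step 2: +4 fires, +4 burnt (F count now 4)
Step 3: +2 fires, +4 burnt (F count now 2)
Step 4: +2 fires, +2 burnt (F count now 2)
Step 5: +1 fires, +2 burnt (F count now 1)
Step 6: +0 fires, +1 burnt (F count now 0)
Fire out after step 6
Initially T: 21, now '.': 22
Total burnt (originally-T cells now '.'): 13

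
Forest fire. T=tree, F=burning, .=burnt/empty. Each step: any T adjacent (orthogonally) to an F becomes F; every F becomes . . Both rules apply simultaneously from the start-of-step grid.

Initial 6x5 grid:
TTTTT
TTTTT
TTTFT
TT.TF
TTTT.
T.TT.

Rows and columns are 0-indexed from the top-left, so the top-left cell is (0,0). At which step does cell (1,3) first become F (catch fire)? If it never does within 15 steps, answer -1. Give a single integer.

Step 1: cell (1,3)='F' (+4 fires, +2 burnt)
  -> target ignites at step 1
Step 2: cell (1,3)='.' (+5 fires, +4 burnt)
Step 3: cell (1,3)='.' (+7 fires, +5 burnt)
Step 4: cell (1,3)='.' (+5 fires, +7 burnt)
Step 5: cell (1,3)='.' (+2 fires, +5 burnt)
Step 6: cell (1,3)='.' (+1 fires, +2 burnt)
Step 7: cell (1,3)='.' (+0 fires, +1 burnt)
  fire out at step 7

1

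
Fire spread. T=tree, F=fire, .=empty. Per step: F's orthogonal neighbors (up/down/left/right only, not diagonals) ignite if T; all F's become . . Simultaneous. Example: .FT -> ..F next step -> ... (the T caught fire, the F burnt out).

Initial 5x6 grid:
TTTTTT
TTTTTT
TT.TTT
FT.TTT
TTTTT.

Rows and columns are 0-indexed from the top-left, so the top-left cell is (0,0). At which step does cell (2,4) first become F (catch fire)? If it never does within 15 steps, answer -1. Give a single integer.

Step 1: cell (2,4)='T' (+3 fires, +1 burnt)
Step 2: cell (2,4)='T' (+3 fires, +3 burnt)
Step 3: cell (2,4)='T' (+3 fires, +3 burnt)
Step 4: cell (2,4)='T' (+3 fires, +3 burnt)
Step 5: cell (2,4)='T' (+4 fires, +3 burnt)
Step 6: cell (2,4)='T' (+4 fires, +4 burnt)
Step 7: cell (2,4)='F' (+4 fires, +4 burnt)
  -> target ignites at step 7
Step 8: cell (2,4)='.' (+2 fires, +4 burnt)
Step 9: cell (2,4)='.' (+0 fires, +2 burnt)
  fire out at step 9

7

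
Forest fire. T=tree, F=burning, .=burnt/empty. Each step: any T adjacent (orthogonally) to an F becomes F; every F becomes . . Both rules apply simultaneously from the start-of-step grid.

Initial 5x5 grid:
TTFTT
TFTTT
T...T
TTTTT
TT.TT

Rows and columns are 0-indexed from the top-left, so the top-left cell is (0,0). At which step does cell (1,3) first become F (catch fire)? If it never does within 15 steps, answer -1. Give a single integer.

Step 1: cell (1,3)='T' (+4 fires, +2 burnt)
Step 2: cell (1,3)='F' (+4 fires, +4 burnt)
  -> target ignites at step 2
Step 3: cell (1,3)='.' (+2 fires, +4 burnt)
Step 4: cell (1,3)='.' (+3 fires, +2 burnt)
Step 5: cell (1,3)='.' (+3 fires, +3 burnt)
Step 6: cell (1,3)='.' (+2 fires, +3 burnt)
Step 7: cell (1,3)='.' (+1 fires, +2 burnt)
Step 8: cell (1,3)='.' (+0 fires, +1 burnt)
  fire out at step 8

2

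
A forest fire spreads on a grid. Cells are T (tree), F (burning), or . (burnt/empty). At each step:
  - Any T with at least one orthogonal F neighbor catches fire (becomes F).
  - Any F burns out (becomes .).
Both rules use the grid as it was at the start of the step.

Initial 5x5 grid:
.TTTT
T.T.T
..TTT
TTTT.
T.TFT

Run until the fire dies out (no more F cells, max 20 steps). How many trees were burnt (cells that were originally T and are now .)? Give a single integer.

Step 1: +3 fires, +1 burnt (F count now 3)
Step 2: +2 fires, +3 burnt (F count now 2)
Step 3: +3 fires, +2 burnt (F count now 3)
Step 4: +3 fires, +3 burnt (F count now 3)
Step 5: +3 fires, +3 burnt (F count now 3)
Step 6: +2 fires, +3 burnt (F count now 2)
Step 7: +0 fires, +2 burnt (F count now 0)
Fire out after step 7
Initially T: 17, now '.': 24
Total burnt (originally-T cells now '.'): 16

Answer: 16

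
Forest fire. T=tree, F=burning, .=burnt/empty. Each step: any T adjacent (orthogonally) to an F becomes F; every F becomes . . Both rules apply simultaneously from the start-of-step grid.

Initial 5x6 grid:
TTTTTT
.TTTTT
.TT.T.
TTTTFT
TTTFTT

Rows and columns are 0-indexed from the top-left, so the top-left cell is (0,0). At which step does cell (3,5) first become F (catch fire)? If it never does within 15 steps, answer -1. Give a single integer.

Step 1: cell (3,5)='F' (+5 fires, +2 burnt)
  -> target ignites at step 1
Step 2: cell (3,5)='.' (+4 fires, +5 burnt)
Step 3: cell (3,5)='.' (+6 fires, +4 burnt)
Step 4: cell (3,5)='.' (+5 fires, +6 burnt)
Step 5: cell (3,5)='.' (+2 fires, +5 burnt)
Step 6: cell (3,5)='.' (+1 fires, +2 burnt)
Step 7: cell (3,5)='.' (+1 fires, +1 burnt)
Step 8: cell (3,5)='.' (+0 fires, +1 burnt)
  fire out at step 8

1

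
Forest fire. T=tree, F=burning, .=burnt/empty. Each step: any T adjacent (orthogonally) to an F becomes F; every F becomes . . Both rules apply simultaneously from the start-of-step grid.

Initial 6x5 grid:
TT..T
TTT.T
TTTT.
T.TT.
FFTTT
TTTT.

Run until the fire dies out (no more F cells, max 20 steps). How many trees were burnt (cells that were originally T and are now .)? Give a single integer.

Step 1: +4 fires, +2 burnt (F count now 4)
Step 2: +4 fires, +4 burnt (F count now 4)
Step 3: +6 fires, +4 burnt (F count now 6)
Step 4: +4 fires, +6 burnt (F count now 4)
Step 5: +1 fires, +4 burnt (F count now 1)
Step 6: +0 fires, +1 burnt (F count now 0)
Fire out after step 6
Initially T: 21, now '.': 28
Total burnt (originally-T cells now '.'): 19

Answer: 19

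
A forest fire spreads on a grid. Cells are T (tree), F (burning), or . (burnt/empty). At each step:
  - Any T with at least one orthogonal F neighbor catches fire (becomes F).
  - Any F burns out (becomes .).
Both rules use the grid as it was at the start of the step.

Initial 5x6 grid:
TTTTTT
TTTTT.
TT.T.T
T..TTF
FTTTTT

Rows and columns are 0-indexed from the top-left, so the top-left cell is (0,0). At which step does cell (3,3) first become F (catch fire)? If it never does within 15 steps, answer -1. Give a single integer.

Step 1: cell (3,3)='T' (+5 fires, +2 burnt)
Step 2: cell (3,3)='F' (+4 fires, +5 burnt)
  -> target ignites at step 2
Step 3: cell (3,3)='.' (+4 fires, +4 burnt)
Step 4: cell (3,3)='.' (+3 fires, +4 burnt)
Step 5: cell (3,3)='.' (+4 fires, +3 burnt)
Step 6: cell (3,3)='.' (+2 fires, +4 burnt)
Step 7: cell (3,3)='.' (+1 fires, +2 burnt)
Step 8: cell (3,3)='.' (+0 fires, +1 burnt)
  fire out at step 8

2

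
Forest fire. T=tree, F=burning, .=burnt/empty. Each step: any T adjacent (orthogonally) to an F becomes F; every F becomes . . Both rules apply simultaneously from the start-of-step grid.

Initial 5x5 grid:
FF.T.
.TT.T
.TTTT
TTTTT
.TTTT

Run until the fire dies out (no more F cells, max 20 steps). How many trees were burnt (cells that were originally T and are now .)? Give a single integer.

Step 1: +1 fires, +2 burnt (F count now 1)
Step 2: +2 fires, +1 burnt (F count now 2)
Step 3: +2 fires, +2 burnt (F count now 2)
Step 4: +4 fires, +2 burnt (F count now 4)
Step 5: +3 fires, +4 burnt (F count now 3)
Step 6: +3 fires, +3 burnt (F count now 3)
Step 7: +1 fires, +3 burnt (F count now 1)
Step 8: +0 fires, +1 burnt (F count now 0)
Fire out after step 8
Initially T: 17, now '.': 24
Total burnt (originally-T cells now '.'): 16

Answer: 16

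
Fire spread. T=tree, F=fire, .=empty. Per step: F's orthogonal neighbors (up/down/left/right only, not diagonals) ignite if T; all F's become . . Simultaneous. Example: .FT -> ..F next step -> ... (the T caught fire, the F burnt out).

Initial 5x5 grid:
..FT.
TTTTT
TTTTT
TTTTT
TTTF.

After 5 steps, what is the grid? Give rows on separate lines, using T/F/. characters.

Step 1: 4 trees catch fire, 2 burn out
  ...F.
  TTFTT
  TTTTT
  TTTFT
  TTF..
Step 2: 7 trees catch fire, 4 burn out
  .....
  TF.FT
  TTFFT
  TTF.F
  TF...
Step 3: 6 trees catch fire, 7 burn out
  .....
  F...F
  TF..F
  TF...
  F....
Step 4: 2 trees catch fire, 6 burn out
  .....
  .....
  F....
  F....
  .....
Step 5: 0 trees catch fire, 2 burn out
  .....
  .....
  .....
  .....
  .....

.....
.....
.....
.....
.....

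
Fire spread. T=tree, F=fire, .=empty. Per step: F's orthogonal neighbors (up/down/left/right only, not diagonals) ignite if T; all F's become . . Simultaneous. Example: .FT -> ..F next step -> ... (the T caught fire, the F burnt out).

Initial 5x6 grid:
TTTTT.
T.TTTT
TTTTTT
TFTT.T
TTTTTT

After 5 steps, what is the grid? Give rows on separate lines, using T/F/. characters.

Step 1: 4 trees catch fire, 1 burn out
  TTTTT.
  T.TTTT
  TFTTTT
  F.FT.T
  TFTTTT
Step 2: 5 trees catch fire, 4 burn out
  TTTTT.
  T.TTTT
  F.FTTT
  ...F.T
  F.FTTT
Step 3: 4 trees catch fire, 5 burn out
  TTTTT.
  F.FTTT
  ...FTT
  .....T
  ...FTT
Step 4: 5 trees catch fire, 4 burn out
  FTFTT.
  ...FTT
  ....FT
  .....T
  ....FT
Step 5: 5 trees catch fire, 5 burn out
  .F.FT.
  ....FT
  .....F
  .....T
  .....F

.F.FT.
....FT
.....F
.....T
.....F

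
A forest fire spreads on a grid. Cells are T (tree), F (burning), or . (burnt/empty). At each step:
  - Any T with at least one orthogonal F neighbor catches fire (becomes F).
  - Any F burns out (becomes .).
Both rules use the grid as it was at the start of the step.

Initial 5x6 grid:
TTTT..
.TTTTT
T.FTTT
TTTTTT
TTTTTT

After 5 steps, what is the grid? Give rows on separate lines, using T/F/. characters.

Step 1: 3 trees catch fire, 1 burn out
  TTTT..
  .TFTTT
  T..FTT
  TTFTTT
  TTTTTT
Step 2: 7 trees catch fire, 3 burn out
  TTFT..
  .F.FTT
  T...FT
  TF.FTT
  TTFTTT
Step 3: 8 trees catch fire, 7 burn out
  TF.F..
  ....FT
  T....F
  F...FT
  TF.FTT
Step 4: 6 trees catch fire, 8 burn out
  F.....
  .....F
  F.....
  .....F
  F...FT
Step 5: 1 trees catch fire, 6 burn out
  ......
  ......
  ......
  ......
  .....F

......
......
......
......
.....F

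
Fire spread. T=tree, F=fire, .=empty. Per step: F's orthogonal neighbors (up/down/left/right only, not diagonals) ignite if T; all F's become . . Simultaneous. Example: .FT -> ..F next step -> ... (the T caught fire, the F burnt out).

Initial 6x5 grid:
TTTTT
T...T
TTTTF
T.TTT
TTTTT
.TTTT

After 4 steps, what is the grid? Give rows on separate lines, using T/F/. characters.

Step 1: 3 trees catch fire, 1 burn out
  TTTTT
  T...F
  TTTF.
  T.TTF
  TTTTT
  .TTTT
Step 2: 4 trees catch fire, 3 burn out
  TTTTF
  T....
  TTF..
  T.TF.
  TTTTF
  .TTTT
Step 3: 5 trees catch fire, 4 burn out
  TTTF.
  T....
  TF...
  T.F..
  TTTF.
  .TTTF
Step 4: 4 trees catch fire, 5 burn out
  TTF..
  T....
  F....
  T....
  TTF..
  .TTF.

TTF..
T....
F....
T....
TTF..
.TTF.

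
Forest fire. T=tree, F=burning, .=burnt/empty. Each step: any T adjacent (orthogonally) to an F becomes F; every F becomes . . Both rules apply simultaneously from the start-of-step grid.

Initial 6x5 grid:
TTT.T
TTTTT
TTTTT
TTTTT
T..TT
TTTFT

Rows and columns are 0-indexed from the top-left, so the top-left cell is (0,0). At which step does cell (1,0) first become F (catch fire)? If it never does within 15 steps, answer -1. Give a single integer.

Step 1: cell (1,0)='T' (+3 fires, +1 burnt)
Step 2: cell (1,0)='T' (+3 fires, +3 burnt)
Step 3: cell (1,0)='T' (+4 fires, +3 burnt)
Step 4: cell (1,0)='T' (+5 fires, +4 burnt)
Step 5: cell (1,0)='T' (+4 fires, +5 burnt)
Step 6: cell (1,0)='T' (+4 fires, +4 burnt)
Step 7: cell (1,0)='F' (+2 fires, +4 burnt)
  -> target ignites at step 7
Step 8: cell (1,0)='.' (+1 fires, +2 burnt)
Step 9: cell (1,0)='.' (+0 fires, +1 burnt)
  fire out at step 9

7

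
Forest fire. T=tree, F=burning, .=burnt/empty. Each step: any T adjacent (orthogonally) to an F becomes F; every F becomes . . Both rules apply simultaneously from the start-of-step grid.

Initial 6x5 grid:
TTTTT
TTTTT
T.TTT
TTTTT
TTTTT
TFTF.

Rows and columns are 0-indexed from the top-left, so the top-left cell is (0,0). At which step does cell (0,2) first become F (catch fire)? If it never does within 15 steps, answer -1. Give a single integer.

Step 1: cell (0,2)='T' (+4 fires, +2 burnt)
Step 2: cell (0,2)='T' (+5 fires, +4 burnt)
Step 3: cell (0,2)='T' (+4 fires, +5 burnt)
Step 4: cell (0,2)='T' (+4 fires, +4 burnt)
Step 5: cell (0,2)='T' (+4 fires, +4 burnt)
Step 6: cell (0,2)='F' (+4 fires, +4 burnt)
  -> target ignites at step 6
Step 7: cell (0,2)='.' (+1 fires, +4 burnt)
Step 8: cell (0,2)='.' (+0 fires, +1 burnt)
  fire out at step 8

6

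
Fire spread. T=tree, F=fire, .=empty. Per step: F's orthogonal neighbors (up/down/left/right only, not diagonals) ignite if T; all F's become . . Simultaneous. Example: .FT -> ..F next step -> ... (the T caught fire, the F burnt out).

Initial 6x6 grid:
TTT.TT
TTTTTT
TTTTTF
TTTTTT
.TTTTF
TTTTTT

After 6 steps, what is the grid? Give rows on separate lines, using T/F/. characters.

Step 1: 5 trees catch fire, 2 burn out
  TTT.TT
  TTTTTF
  TTTTF.
  TTTTTF
  .TTTF.
  TTTTTF
Step 2: 6 trees catch fire, 5 burn out
  TTT.TF
  TTTTF.
  TTTF..
  TTTTF.
  .TTF..
  TTTTF.
Step 3: 6 trees catch fire, 6 burn out
  TTT.F.
  TTTF..
  TTF...
  TTTF..
  .TF...
  TTTF..
Step 4: 5 trees catch fire, 6 burn out
  TTT...
  TTF...
  TF....
  TTF...
  .F....
  TTF...
Step 5: 5 trees catch fire, 5 burn out
  TTF...
  TF....
  F.....
  TF....
  ......
  TF....
Step 6: 4 trees catch fire, 5 burn out
  TF....
  F.....
  ......
  F.....
  ......
  F.....

TF....
F.....
......
F.....
......
F.....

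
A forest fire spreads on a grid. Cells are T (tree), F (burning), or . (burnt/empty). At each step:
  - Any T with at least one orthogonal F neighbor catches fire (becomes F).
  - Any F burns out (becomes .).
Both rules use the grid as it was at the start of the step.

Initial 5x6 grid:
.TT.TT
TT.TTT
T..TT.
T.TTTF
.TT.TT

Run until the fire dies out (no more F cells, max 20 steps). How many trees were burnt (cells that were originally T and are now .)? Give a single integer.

Answer: 14

Derivation:
Step 1: +2 fires, +1 burnt (F count now 2)
Step 2: +3 fires, +2 burnt (F count now 3)
Step 3: +3 fires, +3 burnt (F count now 3)
Step 4: +4 fires, +3 burnt (F count now 4)
Step 5: +2 fires, +4 burnt (F count now 2)
Step 6: +0 fires, +2 burnt (F count now 0)
Fire out after step 6
Initially T: 20, now '.': 24
Total burnt (originally-T cells now '.'): 14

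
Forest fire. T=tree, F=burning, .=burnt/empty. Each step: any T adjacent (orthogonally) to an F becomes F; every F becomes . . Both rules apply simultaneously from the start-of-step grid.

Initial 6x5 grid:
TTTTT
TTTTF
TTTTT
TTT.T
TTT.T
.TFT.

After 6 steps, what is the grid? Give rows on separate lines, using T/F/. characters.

Step 1: 6 trees catch fire, 2 burn out
  TTTTF
  TTTF.
  TTTTF
  TTT.T
  TTF.T
  .F.F.
Step 2: 6 trees catch fire, 6 burn out
  TTTF.
  TTF..
  TTTF.
  TTF.F
  TF..T
  .....
Step 3: 6 trees catch fire, 6 burn out
  TTF..
  TF...
  TTF..
  TF...
  F...F
  .....
Step 4: 4 trees catch fire, 6 burn out
  TF...
  F....
  TF...
  F....
  .....
  .....
Step 5: 2 trees catch fire, 4 burn out
  F....
  .....
  F....
  .....
  .....
  .....
Step 6: 0 trees catch fire, 2 burn out
  .....
  .....
  .....
  .....
  .....
  .....

.....
.....
.....
.....
.....
.....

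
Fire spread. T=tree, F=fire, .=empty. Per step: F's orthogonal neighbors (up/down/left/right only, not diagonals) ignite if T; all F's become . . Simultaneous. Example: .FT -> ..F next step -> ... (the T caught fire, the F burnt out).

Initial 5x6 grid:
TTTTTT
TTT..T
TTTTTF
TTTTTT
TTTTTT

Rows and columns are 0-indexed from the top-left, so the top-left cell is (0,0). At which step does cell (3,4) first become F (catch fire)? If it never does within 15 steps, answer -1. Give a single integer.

Step 1: cell (3,4)='T' (+3 fires, +1 burnt)
Step 2: cell (3,4)='F' (+4 fires, +3 burnt)
  -> target ignites at step 2
Step 3: cell (3,4)='.' (+4 fires, +4 burnt)
Step 4: cell (3,4)='.' (+5 fires, +4 burnt)
Step 5: cell (3,4)='.' (+5 fires, +5 burnt)
Step 6: cell (3,4)='.' (+4 fires, +5 burnt)
Step 7: cell (3,4)='.' (+2 fires, +4 burnt)
Step 8: cell (3,4)='.' (+0 fires, +2 burnt)
  fire out at step 8

2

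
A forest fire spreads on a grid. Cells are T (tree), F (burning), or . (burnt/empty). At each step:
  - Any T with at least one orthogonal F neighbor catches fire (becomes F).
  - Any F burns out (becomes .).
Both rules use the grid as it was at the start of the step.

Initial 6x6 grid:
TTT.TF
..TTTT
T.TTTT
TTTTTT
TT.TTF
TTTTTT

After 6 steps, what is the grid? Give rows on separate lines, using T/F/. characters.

Step 1: 5 trees catch fire, 2 burn out
  TTT.F.
  ..TTTF
  T.TTTT
  TTTTTF
  TT.TF.
  TTTTTF
Step 2: 5 trees catch fire, 5 burn out
  TTT...
  ..TTF.
  T.TTTF
  TTTTF.
  TT.F..
  TTTTF.
Step 3: 4 trees catch fire, 5 burn out
  TTT...
  ..TF..
  T.TTF.
  TTTF..
  TT....
  TTTF..
Step 4: 4 trees catch fire, 4 burn out
  TTT...
  ..F...
  T.TF..
  TTF...
  TT....
  TTF...
Step 5: 4 trees catch fire, 4 burn out
  TTF...
  ......
  T.F...
  TF....
  TT....
  TF....
Step 6: 4 trees catch fire, 4 burn out
  TF....
  ......
  T.....
  F.....
  TF....
  F.....

TF....
......
T.....
F.....
TF....
F.....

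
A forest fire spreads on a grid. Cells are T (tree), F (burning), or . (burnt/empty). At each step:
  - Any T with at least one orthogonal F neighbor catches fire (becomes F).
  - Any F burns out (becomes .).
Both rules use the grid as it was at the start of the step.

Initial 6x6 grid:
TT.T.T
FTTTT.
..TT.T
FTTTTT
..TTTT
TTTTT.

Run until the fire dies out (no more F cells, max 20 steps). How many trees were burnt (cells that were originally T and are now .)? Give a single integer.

Step 1: +3 fires, +2 burnt (F count now 3)
Step 2: +3 fires, +3 burnt (F count now 3)
Step 3: +4 fires, +3 burnt (F count now 4)
Step 4: +6 fires, +4 burnt (F count now 6)
Step 5: +4 fires, +6 burnt (F count now 4)
Step 6: +4 fires, +4 burnt (F count now 4)
Step 7: +0 fires, +4 burnt (F count now 0)
Fire out after step 7
Initially T: 25, now '.': 35
Total burnt (originally-T cells now '.'): 24

Answer: 24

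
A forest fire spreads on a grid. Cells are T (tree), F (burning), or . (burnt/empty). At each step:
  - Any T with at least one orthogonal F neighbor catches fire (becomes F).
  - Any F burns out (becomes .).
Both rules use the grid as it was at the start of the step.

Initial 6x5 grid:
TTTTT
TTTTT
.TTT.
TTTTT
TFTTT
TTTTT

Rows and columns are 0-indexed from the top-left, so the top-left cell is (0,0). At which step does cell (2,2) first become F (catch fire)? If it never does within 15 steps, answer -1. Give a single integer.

Step 1: cell (2,2)='T' (+4 fires, +1 burnt)
Step 2: cell (2,2)='T' (+6 fires, +4 burnt)
Step 3: cell (2,2)='F' (+5 fires, +6 burnt)
  -> target ignites at step 3
Step 4: cell (2,2)='.' (+6 fires, +5 burnt)
Step 5: cell (2,2)='.' (+3 fires, +6 burnt)
Step 6: cell (2,2)='.' (+2 fires, +3 burnt)
Step 7: cell (2,2)='.' (+1 fires, +2 burnt)
Step 8: cell (2,2)='.' (+0 fires, +1 burnt)
  fire out at step 8

3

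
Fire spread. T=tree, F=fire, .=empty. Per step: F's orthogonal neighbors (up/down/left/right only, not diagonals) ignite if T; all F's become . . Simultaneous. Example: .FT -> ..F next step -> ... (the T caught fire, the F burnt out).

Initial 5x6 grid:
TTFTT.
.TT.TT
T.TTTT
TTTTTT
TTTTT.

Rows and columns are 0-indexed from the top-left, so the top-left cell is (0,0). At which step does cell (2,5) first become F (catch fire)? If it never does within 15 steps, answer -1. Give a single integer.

Step 1: cell (2,5)='T' (+3 fires, +1 burnt)
Step 2: cell (2,5)='T' (+4 fires, +3 burnt)
Step 3: cell (2,5)='T' (+3 fires, +4 burnt)
Step 4: cell (2,5)='T' (+5 fires, +3 burnt)
Step 5: cell (2,5)='F' (+5 fires, +5 burnt)
  -> target ignites at step 5
Step 6: cell (2,5)='.' (+4 fires, +5 burnt)
Step 7: cell (2,5)='.' (+0 fires, +4 burnt)
  fire out at step 7

5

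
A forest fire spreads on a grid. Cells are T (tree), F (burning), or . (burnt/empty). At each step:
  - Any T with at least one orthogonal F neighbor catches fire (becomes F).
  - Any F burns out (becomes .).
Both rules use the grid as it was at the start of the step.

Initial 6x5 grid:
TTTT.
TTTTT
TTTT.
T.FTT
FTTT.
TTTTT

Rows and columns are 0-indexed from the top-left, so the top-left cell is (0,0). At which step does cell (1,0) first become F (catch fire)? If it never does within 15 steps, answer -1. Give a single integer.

Step 1: cell (1,0)='T' (+6 fires, +2 burnt)
Step 2: cell (1,0)='T' (+8 fires, +6 burnt)
Step 3: cell (1,0)='F' (+5 fires, +8 burnt)
  -> target ignites at step 3
Step 4: cell (1,0)='.' (+5 fires, +5 burnt)
Step 5: cell (1,0)='.' (+0 fires, +5 burnt)
  fire out at step 5

3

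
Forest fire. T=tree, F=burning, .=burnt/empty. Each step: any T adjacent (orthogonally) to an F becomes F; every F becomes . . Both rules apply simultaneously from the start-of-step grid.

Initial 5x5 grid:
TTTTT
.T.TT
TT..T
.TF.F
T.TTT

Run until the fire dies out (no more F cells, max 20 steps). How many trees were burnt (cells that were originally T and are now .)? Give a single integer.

Step 1: +4 fires, +2 burnt (F count now 4)
Step 2: +3 fires, +4 burnt (F count now 3)
Step 3: +4 fires, +3 burnt (F count now 4)
Step 4: +2 fires, +4 burnt (F count now 2)
Step 5: +2 fires, +2 burnt (F count now 2)
Step 6: +0 fires, +2 burnt (F count now 0)
Fire out after step 6
Initially T: 16, now '.': 24
Total burnt (originally-T cells now '.'): 15

Answer: 15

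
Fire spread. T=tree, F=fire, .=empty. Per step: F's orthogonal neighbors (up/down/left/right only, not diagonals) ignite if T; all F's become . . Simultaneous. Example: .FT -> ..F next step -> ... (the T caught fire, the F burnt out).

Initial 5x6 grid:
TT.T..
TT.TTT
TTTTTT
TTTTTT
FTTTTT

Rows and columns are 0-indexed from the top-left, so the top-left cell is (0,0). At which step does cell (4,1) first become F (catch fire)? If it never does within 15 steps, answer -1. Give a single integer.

Step 1: cell (4,1)='F' (+2 fires, +1 burnt)
  -> target ignites at step 1
Step 2: cell (4,1)='.' (+3 fires, +2 burnt)
Step 3: cell (4,1)='.' (+4 fires, +3 burnt)
Step 4: cell (4,1)='.' (+5 fires, +4 burnt)
Step 5: cell (4,1)='.' (+4 fires, +5 burnt)
Step 6: cell (4,1)='.' (+3 fires, +4 burnt)
Step 7: cell (4,1)='.' (+3 fires, +3 burnt)
Step 8: cell (4,1)='.' (+1 fires, +3 burnt)
Step 9: cell (4,1)='.' (+0 fires, +1 burnt)
  fire out at step 9

1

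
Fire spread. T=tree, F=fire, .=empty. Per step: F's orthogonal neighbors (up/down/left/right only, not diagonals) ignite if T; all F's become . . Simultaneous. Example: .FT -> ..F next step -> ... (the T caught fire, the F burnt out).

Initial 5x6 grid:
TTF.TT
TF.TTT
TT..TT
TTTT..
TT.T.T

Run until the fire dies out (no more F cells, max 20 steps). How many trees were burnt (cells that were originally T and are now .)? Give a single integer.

Answer: 12

Derivation:
Step 1: +3 fires, +2 burnt (F count now 3)
Step 2: +3 fires, +3 burnt (F count now 3)
Step 3: +3 fires, +3 burnt (F count now 3)
Step 4: +2 fires, +3 burnt (F count now 2)
Step 5: +1 fires, +2 burnt (F count now 1)
Step 6: +0 fires, +1 burnt (F count now 0)
Fire out after step 6
Initially T: 20, now '.': 22
Total burnt (originally-T cells now '.'): 12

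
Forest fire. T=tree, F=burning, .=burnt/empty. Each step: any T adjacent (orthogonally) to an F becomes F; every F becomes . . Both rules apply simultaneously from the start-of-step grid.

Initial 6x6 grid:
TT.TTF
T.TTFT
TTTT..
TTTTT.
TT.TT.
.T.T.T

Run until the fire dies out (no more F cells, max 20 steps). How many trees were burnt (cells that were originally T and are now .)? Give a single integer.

Step 1: +3 fires, +2 burnt (F count now 3)
Step 2: +3 fires, +3 burnt (F count now 3)
Step 3: +2 fires, +3 burnt (F count now 2)
Step 4: +4 fires, +2 burnt (F count now 4)
Step 5: +4 fires, +4 burnt (F count now 4)
Step 6: +3 fires, +4 burnt (F count now 3)
Step 7: +3 fires, +3 burnt (F count now 3)
Step 8: +1 fires, +3 burnt (F count now 1)
Step 9: +0 fires, +1 burnt (F count now 0)
Fire out after step 9
Initially T: 24, now '.': 35
Total burnt (originally-T cells now '.'): 23

Answer: 23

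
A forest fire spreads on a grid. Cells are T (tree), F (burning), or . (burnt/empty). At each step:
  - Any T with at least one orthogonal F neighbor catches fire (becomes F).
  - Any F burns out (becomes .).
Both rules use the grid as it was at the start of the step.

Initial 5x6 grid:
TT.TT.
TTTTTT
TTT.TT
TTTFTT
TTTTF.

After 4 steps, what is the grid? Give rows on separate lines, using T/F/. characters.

Step 1: 3 trees catch fire, 2 burn out
  TT.TT.
  TTTTTT
  TTT.TT
  TTF.FT
  TTTF..
Step 2: 5 trees catch fire, 3 burn out
  TT.TT.
  TTTTTT
  TTF.FT
  TF...F
  TTF...
Step 3: 6 trees catch fire, 5 burn out
  TT.TT.
  TTFTFT
  TF...F
  F.....
  TF....
Step 4: 6 trees catch fire, 6 burn out
  TT.TF.
  TF.F.F
  F.....
  ......
  F.....

TT.TF.
TF.F.F
F.....
......
F.....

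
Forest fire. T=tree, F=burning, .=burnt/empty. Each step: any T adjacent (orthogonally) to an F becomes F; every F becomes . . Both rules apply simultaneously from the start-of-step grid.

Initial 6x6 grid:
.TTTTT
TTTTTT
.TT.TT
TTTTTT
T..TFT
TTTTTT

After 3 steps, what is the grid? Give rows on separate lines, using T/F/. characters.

Step 1: 4 trees catch fire, 1 burn out
  .TTTTT
  TTTTTT
  .TT.TT
  TTTTFT
  T..F.F
  TTTTFT
Step 2: 5 trees catch fire, 4 burn out
  .TTTTT
  TTTTTT
  .TT.FT
  TTTF.F
  T.....
  TTTF.F
Step 3: 4 trees catch fire, 5 burn out
  .TTTTT
  TTTTFT
  .TT..F
  TTF...
  T.....
  TTF...

.TTTTT
TTTTFT
.TT..F
TTF...
T.....
TTF...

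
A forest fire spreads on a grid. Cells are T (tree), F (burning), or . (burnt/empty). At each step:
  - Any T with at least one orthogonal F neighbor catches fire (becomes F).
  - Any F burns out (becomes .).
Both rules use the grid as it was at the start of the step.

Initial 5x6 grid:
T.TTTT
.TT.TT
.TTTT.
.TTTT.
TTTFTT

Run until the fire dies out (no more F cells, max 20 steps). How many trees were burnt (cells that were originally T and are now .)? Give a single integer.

Step 1: +3 fires, +1 burnt (F count now 3)
Step 2: +5 fires, +3 burnt (F count now 5)
Step 3: +4 fires, +5 burnt (F count now 4)
Step 4: +3 fires, +4 burnt (F count now 3)
Step 5: +4 fires, +3 burnt (F count now 4)
Step 6: +2 fires, +4 burnt (F count now 2)
Step 7: +0 fires, +2 burnt (F count now 0)
Fire out after step 7
Initially T: 22, now '.': 29
Total burnt (originally-T cells now '.'): 21

Answer: 21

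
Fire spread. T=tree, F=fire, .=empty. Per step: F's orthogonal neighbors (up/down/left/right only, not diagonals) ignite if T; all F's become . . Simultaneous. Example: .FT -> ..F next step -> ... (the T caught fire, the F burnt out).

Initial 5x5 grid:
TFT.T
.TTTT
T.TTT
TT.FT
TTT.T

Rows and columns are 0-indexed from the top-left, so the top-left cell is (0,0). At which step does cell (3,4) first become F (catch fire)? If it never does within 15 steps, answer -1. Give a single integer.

Step 1: cell (3,4)='F' (+5 fires, +2 burnt)
  -> target ignites at step 1
Step 2: cell (3,4)='.' (+5 fires, +5 burnt)
Step 3: cell (3,4)='.' (+1 fires, +5 burnt)
Step 4: cell (3,4)='.' (+1 fires, +1 burnt)
Step 5: cell (3,4)='.' (+0 fires, +1 burnt)
  fire out at step 5

1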